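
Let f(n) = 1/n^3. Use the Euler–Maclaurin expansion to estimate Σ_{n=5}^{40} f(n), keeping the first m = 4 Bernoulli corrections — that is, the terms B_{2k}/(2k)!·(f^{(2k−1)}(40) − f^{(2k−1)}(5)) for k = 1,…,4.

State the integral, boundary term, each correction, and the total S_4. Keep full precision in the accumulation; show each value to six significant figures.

The integral term ∫_5^40 1/x^3 dx = 0.0196875.
Endpoint term: (f(5) + f(40))/2 = (0.00800000 + 1.56250e-05)/2 = 0.00400781.
So far: 0.0236953.
Correction k=1: B_{2}/2! · (f^{(1)}(40) − f^{(1)}(5)) = 1/12 · (-1.17187e-06 − (-0.00480000)) = 0.000399902.
Running total after k=1: 0.0240952.
Correction k=2: B_{4}/4! · (f^{(3)}(40) − f^{(3)}(5)) = −1/720 · (-1.46484e-08 − (-0.00384000)) = -5.33331e-06.
Running total after k=2: 0.0240899.
Correction k=3: B_{6}/6! · (f^{(5)}(40) − f^{(5)}(5)) = 1/30240 · (-3.84521e-10 − (-0.00645120)) = 2.13333e-07.
Running total after k=3: 0.0240901.
Correction k=4: B_{8}/8! · (f^{(7)}(40) − f^{(7)}(5)) = −1/1209600 · (-1.73035e-11 − (-0.0185795)) = -1.53600e-08.

S_4 ≈ 0.0240901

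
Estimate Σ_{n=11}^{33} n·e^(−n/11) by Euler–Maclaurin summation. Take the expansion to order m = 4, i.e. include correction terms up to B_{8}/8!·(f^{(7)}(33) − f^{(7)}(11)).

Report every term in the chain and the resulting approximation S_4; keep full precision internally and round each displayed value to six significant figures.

∫_11^33 x·e^(−x/11) dx evaluates to 64.9299.
½[f(11) + f(33)] = ½[4.04667 + 1.64297] = 2.84482.
So far: 67.7747.
Order-1 term: 1/12 · (-0.0995741 − 0.00000) = -0.00829784.
Partial sum through k=1: 67.7664.
Order-2 term: −1/720 · (0.00000 − 0.00608065) = 8.44535e-06.
Partial sum through k=2: 67.7664.
Order-3 term: 1/30240 · (6.80105e-06 − 0.000100507) = -3.09873e-09.
Partial sum through k=3: 67.7664.
Order-4 term: −1/1209600 · (1.12414e-07 − 1.24595e-06) = 9.37116e-13.

S_4 ≈ 67.7664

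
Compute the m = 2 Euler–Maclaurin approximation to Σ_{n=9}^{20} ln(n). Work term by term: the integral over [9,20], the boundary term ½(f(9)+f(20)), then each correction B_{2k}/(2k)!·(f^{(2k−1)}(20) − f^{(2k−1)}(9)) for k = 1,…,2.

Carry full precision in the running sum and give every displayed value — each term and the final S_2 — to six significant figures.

Integral: ∫_9^20 ln(x) dx = 29.1396.
½[f(9) + f(20)] = ½[2.19722 + 2.99573] = 2.59648.
Integral + boundary = 31.7361.
Order-1 term: 1/12 · (0.0500000 − 0.111111) = -0.00509259.
Partial sum through k=1: 31.7310.
Order-2 term: −1/720 · (0.000250000 − 0.00274348) = 3.46317e-06.

S_2 ≈ 31.7310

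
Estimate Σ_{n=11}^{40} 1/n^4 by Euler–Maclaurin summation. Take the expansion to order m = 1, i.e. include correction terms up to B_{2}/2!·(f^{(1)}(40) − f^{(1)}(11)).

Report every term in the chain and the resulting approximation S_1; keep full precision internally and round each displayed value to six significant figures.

Integral: ∫_11^40 1/x^4 dx = 0.000245230.
Endpoint term: (f(11) + f(40))/2 = (6.83013e-05 + 3.90625e-07)/2 = 3.43460e-05.
Running total after boundary: 0.000279576.
k=1: B_{2}/(2)! × [f^{(1)}(40) − f^{(1)}(11)] = 1/12 × (-3.90625e-08 − (-2.48369e-05)) = 2.06648e-06.

S_1 ≈ 0.000281642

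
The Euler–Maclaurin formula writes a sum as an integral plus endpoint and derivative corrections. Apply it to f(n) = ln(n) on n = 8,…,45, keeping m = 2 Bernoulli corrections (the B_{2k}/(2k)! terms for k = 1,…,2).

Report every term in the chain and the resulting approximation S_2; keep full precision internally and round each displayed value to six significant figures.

S_2 ≈ 120.599

∫_8^45 ln(x) dx evaluates to 117.664.
½[f(8) + f(45)] = ½[2.07944 + 3.80666] = 2.94305.
Running total after boundary: 120.607.
Correction k=1: B_{2}/2! · (f^{(1)}(45) − f^{(1)}(8)) = 1/12 · (0.0222222 − 0.125000) = -0.00856481.
After k=1: 120.599.
Correction k=2: B_{4}/4! · (f^{(3)}(45) − f^{(3)}(8)) = −1/720 · (2.19479e-05 − 0.00390625) = 5.39486e-06.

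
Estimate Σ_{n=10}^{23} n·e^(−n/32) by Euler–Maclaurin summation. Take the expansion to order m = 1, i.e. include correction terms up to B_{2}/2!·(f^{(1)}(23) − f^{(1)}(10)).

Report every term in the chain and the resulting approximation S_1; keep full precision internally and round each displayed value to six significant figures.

S_1 ≈ 134.768

∫_10^23 x·e^(−x/32) dx evaluates to 125.536.
Boundary: ½(f(10) + f(23)) = ½(7.31616 + 11.2093) = 9.26273.
Integral + boundary = 134.799.
k=1: B_{2}/(2)! × [f^{(1)}(23) − f^{(1)}(10)] = 1/12 × (0.137070 − 0.502986) = -0.0304930.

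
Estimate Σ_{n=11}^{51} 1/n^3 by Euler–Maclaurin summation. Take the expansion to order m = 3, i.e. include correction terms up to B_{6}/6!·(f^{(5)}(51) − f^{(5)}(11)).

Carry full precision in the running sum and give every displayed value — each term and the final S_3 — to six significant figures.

∫_11^51 1/x^3 dx evaluates to 0.00394000.
Boundary: ½(f(11) + f(51)) = ½(0.000751315 + 7.53858e-06) = 0.000379427.
So far: 0.00431942.
k=1: B_{2}/(2)! × [f^{(1)}(51) − f^{(1)}(11)] = 1/12 × (-4.43446e-07 − (-0.000204904)) = 1.70384e-05.
Running total after k=1: 0.00433646.
k=2: B_{4}/(4)! × [f^{(3)}(51) − f^{(3)}(11)] = −1/720 × (-3.40981e-09 − (-3.38684e-05)) = -4.70348e-08.
Running total after k=2: 0.00433642.
k=3: B_{6}/(6)! × [f^{(5)}(51) − f^{(5)}(11)] = 1/30240 × (-5.50604e-11 − (-1.17560e-05)) = 3.88754e-10.

S_3 ≈ 0.00433642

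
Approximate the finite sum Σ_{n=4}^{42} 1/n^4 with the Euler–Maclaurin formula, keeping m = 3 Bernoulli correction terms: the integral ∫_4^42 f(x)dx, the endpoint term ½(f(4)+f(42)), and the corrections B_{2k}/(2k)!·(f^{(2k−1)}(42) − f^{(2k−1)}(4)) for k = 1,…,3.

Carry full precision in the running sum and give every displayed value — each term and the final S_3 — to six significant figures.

S_3 ≈ 0.00747331

The integral term ∫_4^42 1/x^4 dx = 0.00520383.
Boundary: ½(f(4) + f(42)) = ½(0.00390625 + 3.21368e-07) = 0.00195329.
Integral + boundary = 0.00715712.
Correction k=1: B_{2}/2! · (f^{(1)}(42) − f^{(1)}(4)) = 1/12 · (-3.06065e-08 − (-0.00390625)) = 0.000325518.
Partial sum through k=1: 0.00748264.
Correction k=2: B_{4}/4! · (f^{(3)}(42) − f^{(3)}(4)) = −1/720 · (-5.20519e-10 − (-0.00732422)) = -1.01725e-05.
Partial sum through k=2: 0.00747247.
Correction k=3: B_{6}/6! · (f^{(5)}(42) − f^{(5)}(4)) = 1/30240 · (-1.65244e-11 − (-0.0256348)) = 8.47711e-07.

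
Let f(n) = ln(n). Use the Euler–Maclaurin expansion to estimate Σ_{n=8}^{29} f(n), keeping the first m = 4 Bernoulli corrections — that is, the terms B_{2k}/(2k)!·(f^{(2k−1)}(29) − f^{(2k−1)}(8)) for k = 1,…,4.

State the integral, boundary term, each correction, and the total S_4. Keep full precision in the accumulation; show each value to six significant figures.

S_4 ≈ 62.7319

Integral: ∫_8^29 ln(x) dx = 60.0160.
½[f(8) + f(29)] = ½[2.07944 + 3.36730] = 2.72337.
Running total after boundary: 62.7394.
Correction k=1: B_{2}/2! · (f^{(1)}(29) − f^{(1)}(8)) = 1/12 · (0.0344828 − 0.125000) = -0.00754310.
After k=1: 62.7319.
Correction k=2: B_{4}/4! · (f^{(3)}(29) − f^{(3)}(8)) = −1/720 · (8.20042e-05 − 0.00390625) = 5.31145e-06.
After k=2: 62.7319.
Correction k=3: B_{6}/6! · (f^{(5)}(29) − f^{(5)}(8)) = 1/30240 · (1.17010e-06 − 0.000732422) = -2.41816e-08.
After k=3: 62.7319.
Correction k=4: B_{8}/8! · (f^{(7)}(29) − f^{(7)}(8)) = −1/1209600 · (4.17394e-08 − 0.000343323) = 2.83797e-10.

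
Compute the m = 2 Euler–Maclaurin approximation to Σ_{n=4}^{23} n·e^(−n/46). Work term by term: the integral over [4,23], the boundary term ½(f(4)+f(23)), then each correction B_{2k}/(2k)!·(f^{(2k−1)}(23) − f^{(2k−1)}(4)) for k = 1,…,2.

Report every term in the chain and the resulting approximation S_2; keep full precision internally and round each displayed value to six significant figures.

Integral: ∫_4^23 x·e^(−x/46) dx = 183.321.
½[f(4) + f(23)] = ½[3.66687 + 13.9502] = 8.80854.
Running total after boundary: 192.129.
Correction k=1: B_{2}/2! · (f^{(1)}(23) − f^{(1)}(4)) = 1/12 · (0.303265 − 0.837002) = -0.0444781.
After k=1: 192.085.
Correction k=2: B_{4}/4! · (f^{(3)}(23) − f^{(3)}(4)) = −1/720 · (0.000716600 − 0.00126202) = 7.57528e-07.

S_2 ≈ 192.085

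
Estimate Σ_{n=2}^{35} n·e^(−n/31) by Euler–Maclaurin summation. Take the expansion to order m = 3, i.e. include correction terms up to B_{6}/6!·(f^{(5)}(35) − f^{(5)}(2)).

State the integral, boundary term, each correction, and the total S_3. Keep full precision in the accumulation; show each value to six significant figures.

S_3 ≈ 304.038

The integral term ∫_2^35 x·e^(−x/31) dx = 297.518.
½[f(2) + f(35)] = ½[1.87504 + 11.3171] = 6.59608.
So far: 304.114.
Order-1 term: 1/12 · (-0.0417221 − 0.877036) = -0.0765632.
After k=1: 304.038.
Order-2 term: −1/720 · (0.000629521 − 0.00286376) = 3.10312e-06.
After k=2: 304.038.
Order-3 term: 1/30240 · (1.35532e-06 − 5.01030e-06) = -1.20866e-10.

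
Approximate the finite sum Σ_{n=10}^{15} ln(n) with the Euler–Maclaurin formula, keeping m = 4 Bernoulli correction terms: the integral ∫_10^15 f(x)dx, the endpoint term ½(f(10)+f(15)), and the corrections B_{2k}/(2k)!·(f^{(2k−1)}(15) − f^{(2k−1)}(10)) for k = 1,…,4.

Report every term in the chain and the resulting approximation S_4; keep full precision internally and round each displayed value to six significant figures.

S_4 ≈ 15.0974

The integral term ∫_10^15 ln(x) dx = 12.5949.
Endpoint term: (f(10) + f(15))/2 = (2.30259 + 2.70805)/2 = 2.50532.
Integral + boundary = 15.1002.
k=1: B_{2}/(2)! × [f^{(1)}(15) − f^{(1)}(10)] = 1/12 × (0.0666667 − 0.100000) = -0.00277778.
After k=1: 15.0974.
k=2: B_{4}/(4)! × [f^{(3)}(15) − f^{(3)}(10)] = −1/720 × (0.000592593 − 0.00200000) = 1.95473e-06.
After k=2: 15.0974.
k=3: B_{6}/(6)! × [f^{(5)}(15) − f^{(5)}(10)] = 1/30240 × (3.16049e-05 − 0.000240000) = -6.89137e-09.
After k=3: 15.0974.
k=4: B_{8}/(8)! × [f^{(7)}(15) − f^{(7)}(10)] = −1/1209600 × (4.21399e-06 − 7.20000e-05) = 5.60400e-11.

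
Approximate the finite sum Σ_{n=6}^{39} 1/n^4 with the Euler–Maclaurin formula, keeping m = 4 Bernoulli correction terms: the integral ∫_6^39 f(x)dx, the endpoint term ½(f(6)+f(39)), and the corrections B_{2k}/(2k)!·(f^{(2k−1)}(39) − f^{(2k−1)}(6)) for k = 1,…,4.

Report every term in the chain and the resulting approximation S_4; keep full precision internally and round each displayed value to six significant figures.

Integral: ∫_6^39 1/x^4 dx = 0.00153759.
Boundary: ½(f(6) + f(39)) = ½(0.000771605 + 4.32257e-07) = 0.000386019.
Integral + boundary = 0.00192361.
Correction k=1: B_{2}/2! · (f^{(1)}(39) − f^{(1)}(6)) = 1/12 · (-4.43340e-08 − (-0.000514403)) = 4.28632e-05.
After k=1: 0.00196647.
Correction k=2: B_{4}/4! · (f^{(3)}(39) − f^{(3)}(6)) = −1/720 · (-8.74438e-10 − (-0.000428669)) = -5.95373e-07.
After k=2: 0.00196588.
Correction k=3: B_{6}/6! · (f^{(5)}(39) − f^{(5)}(6)) = 1/30240 · (-3.21950e-11 − (-0.000666819)) = 2.20509e-08.
After k=3: 0.00196590.
Correction k=4: B_{8}/8! · (f^{(7)}(39) − f^{(7)}(6)) = −1/1209600 · (-1.90503e-12 − (-0.00166705)) = -1.37818e-09.

S_4 ≈ 0.00196590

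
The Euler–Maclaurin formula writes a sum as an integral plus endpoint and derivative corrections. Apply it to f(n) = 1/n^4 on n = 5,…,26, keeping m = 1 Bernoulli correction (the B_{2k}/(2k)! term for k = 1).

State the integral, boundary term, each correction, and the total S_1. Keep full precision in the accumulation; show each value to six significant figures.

Integral: ∫_5^26 1/x^4 dx = 0.00264770.
Boundary: ½(f(5) + f(26)) = ½(0.00160000 + 2.18830e-06) = 0.000801094.
Running total after boundary: 0.00344880.
Order-1 term: 1/12 · (-3.36661e-07 − (-0.00128000)) = 0.000106639.

S_1 ≈ 0.00355543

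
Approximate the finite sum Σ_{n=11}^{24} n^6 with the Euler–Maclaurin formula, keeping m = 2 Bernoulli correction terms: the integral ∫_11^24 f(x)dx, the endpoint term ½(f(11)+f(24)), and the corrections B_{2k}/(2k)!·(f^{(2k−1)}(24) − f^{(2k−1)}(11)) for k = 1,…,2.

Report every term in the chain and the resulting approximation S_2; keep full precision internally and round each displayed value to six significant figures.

The integral term ∫_11^24 x^6 dx = 6.52426e+08.
½[f(11) + f(24)] = ½[1.77156e+06 + 1.91103e+08] = 9.64373e+07.
Integral + boundary = 7.48864e+08.
Order-1 term: 1/12 · (4.77757e+07 − 966306) = 3.90079e+06.
Running total after k=1: 7.52764e+08.
Order-2 term: −1/720 · (1.65888e+06 − 159720) = -2082.17.

S_2 ≈ 7.52762e+08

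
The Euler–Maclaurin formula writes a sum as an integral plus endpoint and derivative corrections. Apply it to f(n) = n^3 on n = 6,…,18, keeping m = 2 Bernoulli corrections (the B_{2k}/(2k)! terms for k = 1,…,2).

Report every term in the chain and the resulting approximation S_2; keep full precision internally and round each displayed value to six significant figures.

∫_6^18 x^3 dx evaluates to 25920.0.
Endpoint term: (f(6) + f(18))/2 = (216.000 + 5832.00)/2 = 3024.00.
Integral + boundary = 28944.0.
k=1: B_{2}/(2)! × [f^{(1)}(18) − f^{(1)}(6)] = 1/12 × (972.000 − 108.000) = 72.0000.
Partial sum through k=1: 29016.0.
k=2: B_{4}/(4)! × [f^{(3)}(18) − f^{(3)}(6)] = −1/720 × (6.00000 − 6.00000) = 0.00000.

S_2 ≈ 29016.0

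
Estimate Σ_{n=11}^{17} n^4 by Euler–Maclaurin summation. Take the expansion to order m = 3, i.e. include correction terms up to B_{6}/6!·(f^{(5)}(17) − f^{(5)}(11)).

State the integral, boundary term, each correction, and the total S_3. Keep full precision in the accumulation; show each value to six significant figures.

S_3 ≈ 302036

∫_11^17 x^4 dx evaluates to 251761.
Boundary: ½(f(11) + f(17)) = ½(14641.0 + 83521.0) = 49081.0.
So far: 300842.
Order-1 term: 1/12 · (19652.0 − 5324.00) = 1194.00.
After k=1: 302036.
Order-2 term: −1/720 · (408.000 − 264.000) = -0.200000.
After k=2: 302036.
Order-3 term: 1/30240 · (0.00000 − 0.00000) = 0.00000.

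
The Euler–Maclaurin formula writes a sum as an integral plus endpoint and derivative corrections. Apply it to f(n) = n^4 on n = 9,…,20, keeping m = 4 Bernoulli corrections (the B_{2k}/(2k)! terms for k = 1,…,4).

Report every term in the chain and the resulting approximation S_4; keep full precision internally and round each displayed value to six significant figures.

Integral: ∫_9^20 x^4 dx = 628190.
½[f(9) + f(20)] = ½[6561.00 + 160000] = 83280.5.
Integral + boundary = 711471.
Correction k=1: B_{2}/2! · (f^{(1)}(20) − f^{(1)}(9)) = 1/12 · (32000.0 − 2916.00) = 2423.67.
Running total after k=1: 713894.
Correction k=2: B_{4}/4! · (f^{(3)}(20) − f^{(3)}(9)) = −1/720 · (480.000 − 216.000) = -0.366667.
Running total after k=2: 713894.
Correction k=3: B_{6}/6! · (f^{(5)}(20) − f^{(5)}(9)) = 1/30240 · (0.00000 − 0.00000) = 0.00000.
Running total after k=3: 713894.
Correction k=4: B_{8}/8! · (f^{(7)}(20) − f^{(7)}(9)) = −1/1209600 · (0.00000 − 0.00000) = 0.00000.

S_4 ≈ 713894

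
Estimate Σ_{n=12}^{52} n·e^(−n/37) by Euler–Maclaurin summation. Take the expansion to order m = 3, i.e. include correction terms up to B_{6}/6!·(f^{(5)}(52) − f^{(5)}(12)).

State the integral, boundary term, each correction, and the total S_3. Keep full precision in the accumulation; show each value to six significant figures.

S_3 ≈ 513.827

∫_12^52 x·e^(−x/37) dx evaluates to 503.161.
½[f(12) + f(52)] = ½[8.67619 + 12.7539] = 10.7151.
So far: 513.876.
k=1: B_{2}/(2)! × [f^{(1)}(52) − f^{(1)}(12)] = 1/12 × (-0.0994328 − 0.488524) = -0.0489964.
After k=1: 513.827.
k=2: B_{4}/(4)! × [f^{(3)}(52) − f^{(3)}(12)] = −1/720 × (0.000285685 − 0.00141312) = 1.56588e-06.
After k=2: 513.827.
k=3: B_{6}/(6)! × [f^{(5)}(52) − f^{(5)}(12)] = 1/30240 × (4.70417e-07 − 1.80379e-06) = -4.40929e-11.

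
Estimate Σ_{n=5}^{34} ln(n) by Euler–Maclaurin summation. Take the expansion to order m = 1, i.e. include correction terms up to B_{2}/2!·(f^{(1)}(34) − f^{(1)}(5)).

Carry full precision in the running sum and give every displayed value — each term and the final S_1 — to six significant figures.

∫_5^34 ln(x) dx evaluates to 82.8491.
Boundary: ½(f(5) + f(34)) = ½(1.60944 + 3.52636) = 2.56790.
Integral + boundary = 85.4170.
Order-1 term: 1/12 · (0.0294118 − 0.200000) = -0.0142157.

S_1 ≈ 85.4028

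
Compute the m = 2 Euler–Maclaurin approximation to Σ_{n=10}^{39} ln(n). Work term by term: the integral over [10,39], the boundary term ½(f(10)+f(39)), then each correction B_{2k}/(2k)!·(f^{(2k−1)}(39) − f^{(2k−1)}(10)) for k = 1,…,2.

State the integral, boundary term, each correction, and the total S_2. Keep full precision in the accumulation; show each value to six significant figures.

S_2 ≈ 93.8299

Integral: ∫_10^39 ln(x) dx = 90.8531.
½[f(10) + f(39)] = ½[2.30259 + 3.66356] = 2.98307.
So far: 93.8361.
Order-1 term: 1/12 · (0.0256410 − 0.100000) = -0.00619658.
Partial sum through k=1: 93.8299.
Order-2 term: −1/720 · (3.37160e-05 − 0.00200000) = 2.73095e-06.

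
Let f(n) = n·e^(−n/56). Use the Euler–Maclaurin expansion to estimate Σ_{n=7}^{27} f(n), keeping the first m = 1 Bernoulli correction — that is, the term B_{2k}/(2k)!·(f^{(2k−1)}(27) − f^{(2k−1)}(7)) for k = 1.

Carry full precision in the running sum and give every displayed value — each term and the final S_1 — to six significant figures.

S_1 ≈ 254.887

The integral term ∫_7^27 x·e^(−x/56) dx = 243.500.
½[f(7) + f(27)] = ½[6.17748 + 16.6714] = 11.4244.
Integral + boundary = 254.925.
k=1: B_{2}/(2)! × [f^{(1)}(27) − f^{(1)}(7)] = 1/12 × (0.319755 − 0.772185) = -0.0377024.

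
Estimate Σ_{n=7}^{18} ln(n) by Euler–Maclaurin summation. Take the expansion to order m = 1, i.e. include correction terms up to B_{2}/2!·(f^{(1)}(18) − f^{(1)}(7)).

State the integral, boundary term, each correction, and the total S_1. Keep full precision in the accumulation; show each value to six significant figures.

The integral term ∫_7^18 ln(x) dx = 27.4053.
½[f(7) + f(18)] = ½[1.94591 + 2.89037] = 2.41814.
So far: 29.8235.
Correction k=1: B_{2}/2! · (f^{(1)}(18) − f^{(1)}(7)) = 1/12 · (0.0555556 − 0.142857) = -0.00727513.

S_1 ≈ 29.8162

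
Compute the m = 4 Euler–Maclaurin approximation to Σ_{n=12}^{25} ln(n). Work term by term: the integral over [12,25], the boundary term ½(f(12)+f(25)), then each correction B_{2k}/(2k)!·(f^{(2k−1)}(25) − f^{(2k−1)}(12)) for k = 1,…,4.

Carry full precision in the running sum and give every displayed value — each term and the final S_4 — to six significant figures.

∫_12^25 ln(x) dx evaluates to 37.6530.
½[f(12) + f(25)] = ½[2.48491 + 3.21888] = 2.85189.
Running total after boundary: 40.5049.
Order-1 term: 1/12 · (0.0400000 − 0.0833333) = -0.00361111.
Partial sum through k=1: 40.5013.
Order-2 term: −1/720 · (0.000128000 − 0.00115741) = 1.42973e-06.
Partial sum through k=2: 40.5013.
Order-3 term: 1/30240 · (2.45760e-06 − 9.64506e-05) = -3.10823e-09.
Partial sum through k=3: 40.5013.
Order-4 term: −1/1209600 · (1.17965e-07 − 2.00939e-05) = 1.65145e-11.

S_4 ≈ 40.5013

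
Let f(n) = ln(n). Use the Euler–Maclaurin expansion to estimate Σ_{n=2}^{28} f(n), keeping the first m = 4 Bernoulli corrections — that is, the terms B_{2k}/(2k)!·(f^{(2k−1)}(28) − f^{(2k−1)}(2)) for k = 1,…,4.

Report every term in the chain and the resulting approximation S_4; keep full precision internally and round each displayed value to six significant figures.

Integral: ∫_2^28 ln(x) dx = 65.9154.
Endpoint term: (f(2) + f(28))/2 = (0.693147 + 3.33220)/2 = 2.01268.
Running total after boundary: 67.9281.
k=1: B_{2}/(2)! × [f^{(1)}(28) − f^{(1)}(2)] = 1/12 × (0.0357143 − 0.500000) = -0.0386905.
After k=1: 67.8894.
k=2: B_{4}/(4)! × [f^{(3)}(28) − f^{(3)}(2)] = −1/720 × (9.11079e-05 − 0.250000) = 0.000347096.
After k=2: 67.8898.
k=3: B_{6}/(6)! × [f^{(5)}(28) − f^{(5)}(2)] = 1/30240 × (1.39451e-06 − 0.750000) = -2.48015e-05.
After k=3: 67.8897.
k=4: B_{8}/(8)! × [f^{(7)}(28) − f^{(7)}(2)] = −1/1209600 × (5.33613e-08 − 5.62500) = 4.65030e-06.

S_4 ≈ 67.8897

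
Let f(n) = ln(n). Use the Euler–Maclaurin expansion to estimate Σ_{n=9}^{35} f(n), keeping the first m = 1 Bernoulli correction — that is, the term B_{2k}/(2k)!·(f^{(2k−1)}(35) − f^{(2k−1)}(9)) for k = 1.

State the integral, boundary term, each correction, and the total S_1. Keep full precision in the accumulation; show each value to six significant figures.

The integral term ∫_9^35 ln(x) dx = 78.6622.
Boundary: ½(f(9) + f(35)) = ½(2.19722 + 3.55535) = 2.87629.
Running total after boundary: 81.5384.
Order-1 term: 1/12 · (0.0285714 − 0.111111) = -0.00687831.

S_1 ≈ 81.5316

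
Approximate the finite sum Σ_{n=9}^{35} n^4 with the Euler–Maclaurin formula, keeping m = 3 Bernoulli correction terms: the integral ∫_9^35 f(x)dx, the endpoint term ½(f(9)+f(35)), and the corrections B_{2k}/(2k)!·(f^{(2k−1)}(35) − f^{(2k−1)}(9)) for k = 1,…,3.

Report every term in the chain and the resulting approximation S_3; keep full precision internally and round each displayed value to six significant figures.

∫_9^35 x^4 dx evaluates to 1.04926e+07.
½[f(9) + f(35)] = ½[6561.00 + 1.50062e+06] = 753593.
Running total after boundary: 1.12462e+07.
Order-1 term: 1/12 · (171500 − 2916.00) = 14048.7.
Partial sum through k=1: 1.12602e+07.
Order-2 term: −1/720 · (840.000 − 216.000) = -0.866667.
Partial sum through k=2: 1.12602e+07.
Order-3 term: 1/30240 · (0.00000 − 0.00000) = 0.00000.

S_3 ≈ 1.12602e+07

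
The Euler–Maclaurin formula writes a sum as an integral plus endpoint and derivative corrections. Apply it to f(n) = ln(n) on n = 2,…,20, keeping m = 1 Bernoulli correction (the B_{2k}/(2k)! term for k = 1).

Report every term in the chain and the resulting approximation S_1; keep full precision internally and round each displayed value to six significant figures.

S_1 ≈ 42.3353

Integral: ∫_2^20 ln(x) dx = 40.5284.
Endpoint term: (f(2) + f(20))/2 = (0.693147 + 2.99573)/2 = 1.84444.
Integral + boundary = 42.3728.
k=1: B_{2}/(2)! × [f^{(1)}(20) − f^{(1)}(2)] = 1/12 × (0.0500000 − 0.500000) = -0.0375000.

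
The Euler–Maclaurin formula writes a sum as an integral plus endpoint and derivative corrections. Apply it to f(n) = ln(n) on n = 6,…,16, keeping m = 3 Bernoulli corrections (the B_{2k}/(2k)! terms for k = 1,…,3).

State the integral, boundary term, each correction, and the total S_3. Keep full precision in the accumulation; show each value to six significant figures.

Integral: ∫_6^16 ln(x) dx = 23.6109.
½[f(6) + f(16)] = ½[1.79176 + 2.77259] = 2.28217.
Running total after boundary: 25.8930.
Correction k=1: B_{2}/2! · (f^{(1)}(16) − f^{(1)}(6)) = 1/12 · (0.0625000 − 0.166667) = -0.00868056.
Partial sum through k=1: 25.8844.
Correction k=2: B_{4}/4! · (f^{(3)}(16) − f^{(3)}(6)) = −1/720 · (0.000488281 − 0.00925926) = 1.21819e-05.
Partial sum through k=2: 25.8844.
Correction k=3: B_{6}/6! · (f^{(5)}(16) − f^{(5)}(6)) = 1/30240 · (2.28882e-05 − 0.00308642) = -1.01307e-07.

S_3 ≈ 25.8844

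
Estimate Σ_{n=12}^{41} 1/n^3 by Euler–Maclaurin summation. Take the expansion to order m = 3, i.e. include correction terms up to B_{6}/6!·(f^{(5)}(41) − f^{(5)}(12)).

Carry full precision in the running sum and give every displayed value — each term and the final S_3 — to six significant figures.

S_3 ≈ 0.00348333

The integral term ∫_12^41 1/x^3 dx = 0.00317478.
Boundary: ½(f(12) + f(41)) = ½(0.000578704 + 1.45094e-05) = 0.000296607.
Running total after boundary: 0.00347139.
Correction k=1: B_{2}/2! · (f^{(1)}(41) − f^{(1)}(12)) = 1/12 · (-1.06166e-06 − (-0.000144676)) = 1.19679e-05.
Running total after k=1: 0.00348335.
Correction k=2: B_{4}/4! · (f^{(3)}(41) − f^{(3)}(12)) = −1/720 · (-1.26313e-08 − (-2.00939e-05)) = -2.78906e-08.
Running total after k=2: 0.00348333.
Correction k=3: B_{6}/6! · (f^{(5)}(41) − f^{(5)}(12)) = 1/30240 · (-3.15595e-10 − (-5.86071e-06)) = 1.93796e-10.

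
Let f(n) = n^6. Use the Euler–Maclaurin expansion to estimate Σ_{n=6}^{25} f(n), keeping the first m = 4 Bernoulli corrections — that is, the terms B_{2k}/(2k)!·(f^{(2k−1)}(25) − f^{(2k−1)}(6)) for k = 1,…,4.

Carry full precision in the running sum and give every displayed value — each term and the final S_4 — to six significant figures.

∫_6^25 x^6 dx evaluates to 8.71891e+08.
Boundary: ½(f(6) + f(25)) = ½(46656.0 + 2.44141e+08) = 1.22094e+08.
Running total after boundary: 9.93984e+08.
Correction k=1: B_{2}/2! · (f^{(1)}(25) − f^{(1)}(6)) = 1/12 · (5.85938e+07 − 46656.0) = 4.87892e+06.
Partial sum through k=1: 9.98863e+08.
Correction k=2: B_{4}/4! · (f^{(3)}(25) − f^{(3)}(6)) = −1/720 · (1.87500e+06 − 25920.0) = -2568.17.
Partial sum through k=2: 9.98861e+08.
Correction k=3: B_{6}/6! · (f^{(5)}(25) − f^{(5)}(6)) = 1/30240 · (18000.0 − 4320.00) = 0.452381.
Partial sum through k=3: 9.98861e+08.
Correction k=4: B_{8}/8! · (f^{(7)}(25) − f^{(7)}(6)) = −1/1209600 · (0.00000 − 0.00000) = 0.00000.

S_4 ≈ 9.98861e+08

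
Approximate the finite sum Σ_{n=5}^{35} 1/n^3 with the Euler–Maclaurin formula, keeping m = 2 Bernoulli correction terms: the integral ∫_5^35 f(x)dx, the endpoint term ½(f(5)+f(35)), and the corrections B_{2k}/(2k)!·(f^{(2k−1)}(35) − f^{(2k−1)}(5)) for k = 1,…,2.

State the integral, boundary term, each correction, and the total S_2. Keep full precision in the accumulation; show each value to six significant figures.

S_2 ≈ 0.0239980

Integral: ∫_5^35 1/x^3 dx = 0.0195918.
Boundary: ½(f(5) + f(35)) = ½(0.00800000 + 2.33236e-05) = 0.00401166.
Integral + boundary = 0.0236035.
Order-1 term: 1/12 · (-1.99917e-06 − (-0.00480000)) = 0.000399833.
Running total after k=1: 0.0240033.
Order-2 term: −1/720 · (-3.26395e-08 − (-0.00384000)) = -5.33329e-06.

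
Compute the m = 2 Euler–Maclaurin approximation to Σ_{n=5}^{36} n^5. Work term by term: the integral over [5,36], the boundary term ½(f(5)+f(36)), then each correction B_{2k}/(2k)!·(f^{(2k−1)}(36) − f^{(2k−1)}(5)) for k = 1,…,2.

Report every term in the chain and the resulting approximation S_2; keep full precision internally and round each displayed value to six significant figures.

∫_5^36 x^5 dx evaluates to 3.62794e+08.
Boundary: ½(f(5) + f(36)) = ½(3125.00 + 6.04662e+07) = 3.02347e+07.
Integral + boundary = 3.93029e+08.
Order-1 term: 1/12 · (8.39808e+06 − 3125.00) = 699580.
Running total after k=1: 3.93729e+08.
Order-2 term: −1/720 · (77760.0 − 1500.00) = -105.917.

S_2 ≈ 3.93729e+08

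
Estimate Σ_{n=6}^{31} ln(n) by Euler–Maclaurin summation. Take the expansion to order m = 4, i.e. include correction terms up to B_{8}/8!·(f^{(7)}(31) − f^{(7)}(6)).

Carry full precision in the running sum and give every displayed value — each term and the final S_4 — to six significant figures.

Integral: ∫_6^31 ln(x) dx = 70.7030.
Boundary: ½(f(6) + f(31)) = ½(1.79176 + 3.43399) = 2.61287.
Integral + boundary = 73.3159.
Order-1 term: 1/12 · (0.0322581 − 0.166667) = -0.0112007.
After k=1: 73.3047.
Order-2 term: −1/720 · (6.71344e-05 − 0.00925926) = 1.27668e-05.
After k=2: 73.3047.
Order-3 term: 1/30240 · (8.38306e-07 − 0.00308642) = -1.02036e-07.
After k=3: 73.3047.
Order-4 term: −1/1209600 · (2.61698e-08 − 0.00257202) = 2.12631e-09.

S_4 ≈ 73.3047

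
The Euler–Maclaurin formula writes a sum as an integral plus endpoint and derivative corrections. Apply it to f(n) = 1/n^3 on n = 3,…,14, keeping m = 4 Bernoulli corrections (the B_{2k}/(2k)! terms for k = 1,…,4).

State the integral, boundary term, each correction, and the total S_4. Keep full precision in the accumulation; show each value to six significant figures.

S_4 ≈ 0.0746810

∫_3^14 1/x^3 dx evaluates to 0.0530045.
Endpoint term: (f(3) + f(14))/2 = (0.0370370 + 0.000364431)/2 = 0.0187007.
Integral + boundary = 0.0717053.
Order-1 term: 1/12 · (-7.80925e-05 − (-0.0370370)) = 0.00307991.
Running total after k=1: 0.0747852.
Order-2 term: −1/720 · (-7.96862e-06 − (-0.0823045)) = -0.000114301.
Running total after k=2: 0.0746709.
Order-3 term: 1/30240 · (-1.70756e-06 − (-0.384088)) = 1.27013e-05.
Running total after k=3: 0.0746836.
Order-4 term: −1/1209600 · (-6.27267e-07 − (-3.07270)) = -2.54026e-06.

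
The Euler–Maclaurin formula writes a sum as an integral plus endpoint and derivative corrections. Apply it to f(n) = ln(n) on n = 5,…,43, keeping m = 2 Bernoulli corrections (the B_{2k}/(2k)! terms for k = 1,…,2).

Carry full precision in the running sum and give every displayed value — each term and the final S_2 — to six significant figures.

The integral term ∫_5^43 ln(x) dx = 115.684.
½[f(5) + f(43)] = ½[1.60944 + 3.76120] = 2.68532.
Running total after boundary: 118.370.
Correction k=1: B_{2}/2! · (f^{(1)}(43) − f^{(1)}(5)) = 1/12 · (0.0232558 − 0.200000) = -0.0147287.
Running total after k=1: 118.355.
Correction k=2: B_{4}/4! · (f^{(3)}(43) − f^{(3)}(5)) = −1/720 · (2.51550e-05 − 0.0160000) = 2.21873e-05.

S_2 ≈ 118.355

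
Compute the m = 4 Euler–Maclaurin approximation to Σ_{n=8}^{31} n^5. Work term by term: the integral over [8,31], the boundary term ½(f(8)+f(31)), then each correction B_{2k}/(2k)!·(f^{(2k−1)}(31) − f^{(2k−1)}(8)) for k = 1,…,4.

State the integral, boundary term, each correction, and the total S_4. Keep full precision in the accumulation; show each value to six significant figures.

S_4 ≈ 1.62588e+08

∫_8^31 x^5 dx evaluates to 1.47874e+08.
Boundary: ½(f(8) + f(31)) = ½(32768.0 + 2.86292e+07) = 1.43310e+07.
So far: 1.62205e+08.
k=1: B_{2}/(2)! × [f^{(1)}(31) − f^{(1)}(8)] = 1/12 × (4.61760e+06 − 20480.0) = 383094.
After k=1: 1.62588e+08.
k=2: B_{4}/(4)! × [f^{(3)}(31) − f^{(3)}(8)] = −1/720 × (57660.0 − 3840.00) = -74.7500.
After k=2: 1.62588e+08.
k=3: B_{6}/(6)! × [f^{(5)}(31) − f^{(5)}(8)] = 1/30240 × (120.000 − 120.000) = 0.00000.
After k=3: 1.62588e+08.
k=4: B_{8}/(8)! × [f^{(7)}(31) − f^{(7)}(8)] = −1/1209600 × (0.00000 − 0.00000) = 0.00000.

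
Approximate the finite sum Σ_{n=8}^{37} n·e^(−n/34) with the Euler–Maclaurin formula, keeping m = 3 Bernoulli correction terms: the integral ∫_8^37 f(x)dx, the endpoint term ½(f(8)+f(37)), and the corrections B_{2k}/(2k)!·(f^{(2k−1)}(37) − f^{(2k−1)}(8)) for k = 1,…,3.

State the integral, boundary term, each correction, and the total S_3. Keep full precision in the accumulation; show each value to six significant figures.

Integral: ∫_8^37 x·e^(−x/34) dx = 315.543.
Boundary: ½(f(8) + f(37)) = ½(6.32271 + 12.4620) = 9.39234.
So far: 324.935.
Correction k=1: B_{2}/2! · (f^{(1)}(37) − f^{(1)}(8)) = 1/12 · (-0.0297186 − 0.604376) = -0.0528412.
Partial sum through k=1: 324.883.
Correction k=2: B_{4}/4! · (f^{(3)}(37) − f^{(3)}(8)) = −1/720 · (0.000557009 − 0.00189018) = 1.85163e-06.
Partial sum through k=2: 324.883.
Correction k=3: B_{6}/6! · (f^{(5)}(37) − f^{(5)}(8)) = 1/30240 · (9.85922e-07 − 2.81795e-06) = -6.05830e-11.

S_3 ≈ 324.883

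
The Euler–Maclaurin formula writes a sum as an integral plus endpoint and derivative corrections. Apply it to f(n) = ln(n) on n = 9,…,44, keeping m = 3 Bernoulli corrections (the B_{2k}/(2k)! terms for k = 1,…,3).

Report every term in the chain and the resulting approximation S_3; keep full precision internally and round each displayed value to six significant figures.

∫_9^44 ln(x) dx evaluates to 111.729.
Endpoint term: (f(9) + f(44))/2 = (2.19722 + 3.78419)/2 = 2.99071.
Integral + boundary = 114.720.
Correction k=1: B_{2}/2! · (f^{(1)}(44) − f^{(1)}(9)) = 1/12 · (0.0227273 − 0.111111) = -0.00736532.
Running total after k=1: 114.713.
Correction k=2: B_{4}/4! · (f^{(3)}(44) − f^{(3)}(9)) = −1/720 · (2.34786e-05 − 0.00274348) = 3.77779e-06.
Running total after k=2: 114.713.
Correction k=3: B_{6}/6! · (f^{(5)}(44) − f^{(5)}(9)) = 1/30240 · (1.45528e-07 − 0.000406442) = -1.34357e-08.

S_3 ≈ 114.713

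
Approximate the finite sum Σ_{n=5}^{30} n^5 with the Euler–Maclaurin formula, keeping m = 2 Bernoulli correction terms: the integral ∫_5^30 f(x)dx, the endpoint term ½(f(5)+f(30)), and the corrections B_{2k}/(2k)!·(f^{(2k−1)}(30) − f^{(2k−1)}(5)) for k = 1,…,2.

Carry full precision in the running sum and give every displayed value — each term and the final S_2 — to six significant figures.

S_2 ≈ 1.33986e+08

The integral term ∫_5^30 x^5 dx = 1.21497e+08.
Boundary: ½(f(5) + f(30)) = ½(3125.00 + 2.43000e+07) = 1.21516e+07.
Integral + boundary = 1.33649e+08.
Correction k=1: B_{2}/2! · (f^{(1)}(30) − f^{(1)}(5)) = 1/12 · (4.05000e+06 − 3125.00) = 337240.
Running total after k=1: 1.33986e+08.
Correction k=2: B_{4}/4! · (f^{(3)}(30) − f^{(3)}(5)) = −1/720 · (54000.0 − 1500.00) = -72.9167.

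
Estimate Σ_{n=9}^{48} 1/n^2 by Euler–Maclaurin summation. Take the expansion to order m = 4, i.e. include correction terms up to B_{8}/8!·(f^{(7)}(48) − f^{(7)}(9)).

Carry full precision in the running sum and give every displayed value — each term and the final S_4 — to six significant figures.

∫_9^48 1/x^2 dx evaluates to 0.0902778.
½[f(9) + f(48)] = ½[0.0123457 + 0.000434028] = 0.00638985.
Running total after boundary: 0.0966676.
k=1: B_{2}/(2)! × [f^{(1)}(48) − f^{(1)}(9)] = 1/12 × (-1.80845e-05 − (-0.00274348)) = 0.000227117.
Partial sum through k=1: 0.0968947.
k=2: B_{4}/(4)! × [f^{(3)}(48) − f^{(3)}(9)] = −1/720 × (-9.41901e-08 − (-0.000406442)) = -5.64372e-07.
Partial sum through k=2: 0.0968942.
k=3: B_{6}/(6)! × [f^{(5)}(48) − f^{(5)}(9)] = 1/30240 × (-1.22643e-09 − (-0.000150534)) = 4.97794e-09.
Partial sum through k=3: 0.0968942.
k=4: B_{8}/(8)! × [f^{(7)}(48) − f^{(7)}(9)] = −1/1209600 × (-2.98091e-11 − (-0.000104073)) = -8.60391e-11.

S_4 ≈ 0.0968942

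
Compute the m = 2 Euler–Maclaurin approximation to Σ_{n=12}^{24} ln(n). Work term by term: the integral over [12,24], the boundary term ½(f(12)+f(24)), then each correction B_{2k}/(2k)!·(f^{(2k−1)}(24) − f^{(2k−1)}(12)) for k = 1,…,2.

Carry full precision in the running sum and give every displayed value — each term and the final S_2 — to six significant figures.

∫_12^24 ln(x) dx evaluates to 34.4544.
½[f(12) + f(24)] = ½[2.48491 + 3.17805] = 2.83148.
Running total after boundary: 37.2859.
Correction k=1: B_{2}/2! · (f^{(1)}(24) − f^{(1)}(12)) = 1/12 · (0.0416667 − 0.0833333) = -0.00347222.
Partial sum through k=1: 37.2824.
Correction k=2: B_{4}/4! · (f^{(3)}(24) − f^{(3)}(12)) = −1/720 · (0.000144676 − 0.00115741) = 1.40657e-06.

S_2 ≈ 37.2824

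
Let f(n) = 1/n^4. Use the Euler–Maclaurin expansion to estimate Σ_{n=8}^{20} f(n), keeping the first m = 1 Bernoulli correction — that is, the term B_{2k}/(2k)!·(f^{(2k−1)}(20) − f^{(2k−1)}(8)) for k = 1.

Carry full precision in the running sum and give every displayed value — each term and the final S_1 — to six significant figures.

S_1 ≈ 0.000744639

∫_8^20 1/x^4 dx evaluates to 0.000609375.
½[f(8) + f(20)] = ½[0.000244141 + 6.25000e-06] = 0.000125195.
So far: 0.000734570.
Order-1 term: 1/12 · (-1.25000e-06 − (-0.000122070)) = 1.00684e-05.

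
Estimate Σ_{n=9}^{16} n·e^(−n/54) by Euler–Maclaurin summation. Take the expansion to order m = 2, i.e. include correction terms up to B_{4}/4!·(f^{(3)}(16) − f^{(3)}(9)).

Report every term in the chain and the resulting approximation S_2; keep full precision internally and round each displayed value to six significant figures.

S_2 ≈ 78.7898

The integral term ∫_9^16 x·e^(−x/54) dx = 69.0473.
Endpoint term: (f(9) + f(16))/2 = (7.61834 + 11.8971)/2 = 9.75770.
So far: 78.8050.
k=1: B_{2}/(2)! × [f^{(1)}(16) − f^{(1)}(9)] = 1/12 × (0.523251 − 0.705401) = -0.0151792.
After k=1: 78.7898.
k=2: B_{4}/(4)! × [f^{(3)}(16) − f^{(3)}(9)] = −1/720 × (0.000689432 − 0.000822485) = 1.84795e-07.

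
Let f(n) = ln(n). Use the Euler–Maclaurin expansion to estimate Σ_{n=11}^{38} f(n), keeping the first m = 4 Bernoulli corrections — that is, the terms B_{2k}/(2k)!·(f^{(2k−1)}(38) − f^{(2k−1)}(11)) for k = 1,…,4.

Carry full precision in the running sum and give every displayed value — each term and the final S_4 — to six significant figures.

S_4 ≈ 87.8638

The integral term ∫_11^38 ln(x) dx = 84.8514.
Endpoint term: (f(11) + f(38))/2 = (2.39790 + 3.63759)/2 = 3.01774.
So far: 87.8692.
k=1: B_{2}/(2)! × [f^{(1)}(38) − f^{(1)}(11)] = 1/12 × (0.0263158 − 0.0909091) = -0.00538278.
After k=1: 87.8638.
k=2: B_{4}/(4)! × [f^{(3)}(38) − f^{(3)}(11)] = −1/720 × (3.64485e-05 − 0.00150263) = 2.03636e-06.
After k=2: 87.8638.
k=3: B_{6}/(6)! × [f^{(5)}(38) − f^{(5)}(11)] = 1/30240 × (3.02896e-07 − 0.000149021) = -4.91793e-09.
After k=3: 87.8638.
k=4: B_{8}/(8)! × [f^{(7)}(38) − f^{(7)}(11)] = −1/1209600 × (6.29285e-09 − 3.69474e-05) = 3.05399e-11.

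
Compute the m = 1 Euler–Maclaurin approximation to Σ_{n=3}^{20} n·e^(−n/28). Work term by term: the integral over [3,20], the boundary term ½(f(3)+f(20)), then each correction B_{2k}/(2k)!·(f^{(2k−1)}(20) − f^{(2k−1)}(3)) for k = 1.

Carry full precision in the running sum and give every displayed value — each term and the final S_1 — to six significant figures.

Integral: ∫_3^20 x·e^(−x/28) dx = 121.865.
½[f(3) + f(20)] = ½[2.69519 + 9.79083] = 6.24301.
So far: 128.108.
Correction k=1: B_{2}/2! · (f^{(1)}(20) − f^{(1)}(3)) = 1/12 · (0.139869 − 0.802140) = -0.0551893.

S_1 ≈ 128.053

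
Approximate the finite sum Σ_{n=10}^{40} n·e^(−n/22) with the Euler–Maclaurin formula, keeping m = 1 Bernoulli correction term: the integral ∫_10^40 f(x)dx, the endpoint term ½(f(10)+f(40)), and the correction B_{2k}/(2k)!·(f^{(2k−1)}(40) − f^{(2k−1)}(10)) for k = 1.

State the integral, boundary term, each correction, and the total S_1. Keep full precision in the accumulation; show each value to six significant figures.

S_1 ≈ 231.829

Integral: ∫_10^40 x·e^(−x/22) dx = 225.449.
½[f(10) + f(40)] = ½[6.34736 + 6.49282] = 6.42009.
Running total after boundary: 231.869.
Correction k=1: B_{2}/2! · (f^{(1)}(40) − f^{(1)}(10)) = 1/12 · (-0.132808 − 0.346220) = -0.0399190.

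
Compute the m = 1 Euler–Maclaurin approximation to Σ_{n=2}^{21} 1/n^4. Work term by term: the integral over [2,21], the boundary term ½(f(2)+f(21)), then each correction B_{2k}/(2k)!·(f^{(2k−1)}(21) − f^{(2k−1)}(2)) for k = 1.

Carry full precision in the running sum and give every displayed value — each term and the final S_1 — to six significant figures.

The integral term ∫_2^21 1/x^4 dx = 0.0416307.
Endpoint term: (f(2) + f(21))/2 = (0.0625000 + 5.14189e-06)/2 = 0.0312526.
Integral + boundary = 0.0728832.
Correction k=1: B_{2}/2! · (f^{(1)}(21) − f^{(1)}(2)) = 1/12 · (-9.79408e-07 − (-0.125000)) = 0.0104166.

S_1 ≈ 0.0832998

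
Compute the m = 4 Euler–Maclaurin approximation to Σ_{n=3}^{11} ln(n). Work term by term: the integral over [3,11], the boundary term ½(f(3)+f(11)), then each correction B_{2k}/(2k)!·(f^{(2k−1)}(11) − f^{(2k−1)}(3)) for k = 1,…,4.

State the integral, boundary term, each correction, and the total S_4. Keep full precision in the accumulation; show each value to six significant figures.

S_4 ≈ 16.8092

∫_3^11 ln(x) dx evaluates to 15.0810.
½[f(3) + f(11)] = ½[1.09861 + 2.39790] = 1.74825.
So far: 16.8293.
Order-1 term: 1/12 · (0.0909091 − 0.333333) = -0.0202020.
Running total after k=1: 16.8091.
Order-2 term: −1/720 · (0.00150263 − 0.0740741) = 0.000100794.
Running total after k=2: 16.8092.
Order-3 term: 1/30240 · (0.000149021 − 0.0987654) = -3.26112e-06.
Running total after k=3: 16.8092.
Order-4 term: −1/1209600 · (3.69474e-05 − 0.329218) = 2.72141e-07.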